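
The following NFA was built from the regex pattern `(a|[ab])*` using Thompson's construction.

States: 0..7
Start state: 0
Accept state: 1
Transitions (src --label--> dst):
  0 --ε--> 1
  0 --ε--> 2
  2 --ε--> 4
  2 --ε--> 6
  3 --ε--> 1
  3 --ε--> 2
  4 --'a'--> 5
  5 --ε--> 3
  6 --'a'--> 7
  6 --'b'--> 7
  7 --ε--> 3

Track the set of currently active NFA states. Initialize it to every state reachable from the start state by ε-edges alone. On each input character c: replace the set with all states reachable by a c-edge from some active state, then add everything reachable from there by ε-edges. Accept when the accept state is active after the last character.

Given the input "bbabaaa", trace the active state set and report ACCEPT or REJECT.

start: ε-closure({0}) = {0,1,2,4,6}
'b' @ 1: {1,2,3,4,6,7}  ✓accept
'b' @ 2: {1,2,3,4,6,7}  ✓accept
'a' @ 3: {1,2,3,4,5,6,7}  ✓accept
'b' @ 4: {1,2,3,4,6,7}  ✓accept
'a' @ 5: {1,2,3,4,5,6,7}  ✓accept
'a' @ 6: {1,2,3,4,5,6,7}  ✓accept
'a' @ 7: {1,2,3,4,5,6,7}  ✓accept
after full input: {1,2,3,4,5,6,7}  (accept=1 in)

Answer: ACCEPT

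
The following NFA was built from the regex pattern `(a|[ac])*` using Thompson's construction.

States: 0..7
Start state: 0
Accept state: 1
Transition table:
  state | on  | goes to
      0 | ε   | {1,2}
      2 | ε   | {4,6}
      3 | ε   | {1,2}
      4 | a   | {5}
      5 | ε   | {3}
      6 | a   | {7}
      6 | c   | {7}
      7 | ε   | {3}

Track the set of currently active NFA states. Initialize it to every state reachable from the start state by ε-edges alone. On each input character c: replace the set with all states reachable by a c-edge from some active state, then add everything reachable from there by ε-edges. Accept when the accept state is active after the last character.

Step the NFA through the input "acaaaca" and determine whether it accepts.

Answer: ACCEPT

Steps:
S₀ = ε-closure({0}) = {0,1,2,4,6}
'a' @ 1: {1,2,3,4,5,6,7}  (accept∈set)
'c' @ 2: {1,2,3,4,6,7}  (accept∈set)
'a' @ 3: {1,2,3,4,5,6,7}  (accept∈set)
'a' @ 4: {1,2,3,4,5,6,7}  (accept∈set)
'a' @ 5: {1,2,3,4,5,6,7}  (accept∈set)
'c' @ 6: {1,2,3,4,6,7}  (accept∈set)
'a' @ 7: {1,2,3,4,5,6,7}  (accept∈set)
final: {1,2,3,4,5,6,7}; accept 1 in set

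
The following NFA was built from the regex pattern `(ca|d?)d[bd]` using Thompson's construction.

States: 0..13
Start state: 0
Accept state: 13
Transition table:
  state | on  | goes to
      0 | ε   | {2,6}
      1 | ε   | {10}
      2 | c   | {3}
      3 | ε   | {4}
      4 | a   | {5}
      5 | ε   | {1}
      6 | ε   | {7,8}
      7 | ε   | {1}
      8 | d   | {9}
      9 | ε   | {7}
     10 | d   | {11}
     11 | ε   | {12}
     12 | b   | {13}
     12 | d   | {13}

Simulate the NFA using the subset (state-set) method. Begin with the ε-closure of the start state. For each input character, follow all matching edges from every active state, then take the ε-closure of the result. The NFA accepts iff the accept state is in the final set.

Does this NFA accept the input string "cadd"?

initial (ε-close {0}): {0,1,2,6,7,8,10}
'c' @ 1: {3,4}
'a' @ 2: {1,5,10}
'd' @ 3: {11,12}
'd' @ 4: {13}  ✓accept
final: {13}; accept 13 in set

Answer: ACCEPT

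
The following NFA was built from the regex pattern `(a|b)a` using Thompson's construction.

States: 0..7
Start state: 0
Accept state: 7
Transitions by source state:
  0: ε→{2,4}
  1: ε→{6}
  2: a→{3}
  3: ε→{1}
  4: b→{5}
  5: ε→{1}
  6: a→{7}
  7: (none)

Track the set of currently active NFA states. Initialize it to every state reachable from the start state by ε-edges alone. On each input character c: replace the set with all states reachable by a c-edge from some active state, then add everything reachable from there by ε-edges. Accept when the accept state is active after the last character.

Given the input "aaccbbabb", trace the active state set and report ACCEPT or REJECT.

Answer: REJECT

Derivation:
S₀ = ε-closure({0}) = {0,2,4}
'a' @ 1: {1,3,6}
'a' @ 2: {7}  [accepting]
'c' @ 3: {}  — state set empty
rest 'cbbabb' ignored (set empty)
final: {}; accept 7 not in set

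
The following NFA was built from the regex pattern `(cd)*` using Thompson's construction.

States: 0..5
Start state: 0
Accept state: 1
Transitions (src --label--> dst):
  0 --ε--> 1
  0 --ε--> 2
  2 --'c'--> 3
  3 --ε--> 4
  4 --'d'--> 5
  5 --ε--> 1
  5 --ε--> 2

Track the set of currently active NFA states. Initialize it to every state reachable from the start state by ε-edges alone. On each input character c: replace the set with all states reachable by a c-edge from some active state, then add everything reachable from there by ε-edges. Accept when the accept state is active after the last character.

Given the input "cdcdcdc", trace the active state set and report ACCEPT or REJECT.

Answer: REJECT

Trace:
start: ε-closure({0}) = {0,1,2}
'c' @ 1: {3,4}
'd' @ 2: {1,2,5}  ✓accept
'c' @ 3: {3,4}
'd' @ 4: {1,2,5}  ✓accept
'c' @ 5: {3,4}
'd' @ 6: {1,2,5}  ✓accept
'c' @ 7: {3,4}
end set {3,4} — state 1 not in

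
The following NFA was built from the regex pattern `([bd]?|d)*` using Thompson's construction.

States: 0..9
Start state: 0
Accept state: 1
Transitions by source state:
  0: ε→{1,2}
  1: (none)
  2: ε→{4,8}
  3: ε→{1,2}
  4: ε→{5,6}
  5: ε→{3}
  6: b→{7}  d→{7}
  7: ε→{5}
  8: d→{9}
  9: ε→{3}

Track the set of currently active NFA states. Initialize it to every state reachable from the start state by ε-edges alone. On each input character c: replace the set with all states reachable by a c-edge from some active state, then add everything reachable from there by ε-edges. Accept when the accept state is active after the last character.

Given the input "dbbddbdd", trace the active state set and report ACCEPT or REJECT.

Answer: ACCEPT

Derivation:
initial (ε-close {0}): {0,1,2,3,4,5,6,8}
'd' @ 1: {1,2,3,4,5,6,7,8,9}  [accepting]
'b' @ 2: {1,2,3,4,5,6,7,8}  [accepting]
'b' @ 3: {1,2,3,4,5,6,7,8}  [accepting]
'd' @ 4: {1,2,3,4,5,6,7,8,9}  [accepting]
'd' @ 5: {1,2,3,4,5,6,7,8,9}  [accepting]
'b' @ 6: {1,2,3,4,5,6,7,8}  [accepting]
'd' @ 7: {1,2,3,4,5,6,7,8,9}  [accepting]
'd' @ 8: {1,2,3,4,5,6,7,8,9}  [accepting]
final: {1,2,3,4,5,6,7,8,9}; accept 1 in set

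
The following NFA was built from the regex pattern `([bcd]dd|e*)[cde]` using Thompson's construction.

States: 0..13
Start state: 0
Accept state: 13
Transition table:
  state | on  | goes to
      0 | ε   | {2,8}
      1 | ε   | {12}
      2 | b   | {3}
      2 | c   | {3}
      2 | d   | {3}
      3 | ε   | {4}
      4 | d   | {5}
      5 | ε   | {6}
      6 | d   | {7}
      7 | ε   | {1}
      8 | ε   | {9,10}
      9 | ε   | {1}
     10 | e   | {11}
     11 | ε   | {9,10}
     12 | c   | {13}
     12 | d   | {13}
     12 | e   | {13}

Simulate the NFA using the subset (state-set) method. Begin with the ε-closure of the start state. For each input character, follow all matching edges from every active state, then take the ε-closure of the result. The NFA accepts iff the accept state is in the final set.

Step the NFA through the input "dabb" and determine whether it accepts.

start: ε-closure({0}) = {0,1,2,8,9,10,12}
'd' @ 1: {3,4,13}  (accept∈set)
'a' @ 2: {}  — no active states
rest 'bb' ignored (set empty)
end set {} — state 13 not in

Answer: REJECT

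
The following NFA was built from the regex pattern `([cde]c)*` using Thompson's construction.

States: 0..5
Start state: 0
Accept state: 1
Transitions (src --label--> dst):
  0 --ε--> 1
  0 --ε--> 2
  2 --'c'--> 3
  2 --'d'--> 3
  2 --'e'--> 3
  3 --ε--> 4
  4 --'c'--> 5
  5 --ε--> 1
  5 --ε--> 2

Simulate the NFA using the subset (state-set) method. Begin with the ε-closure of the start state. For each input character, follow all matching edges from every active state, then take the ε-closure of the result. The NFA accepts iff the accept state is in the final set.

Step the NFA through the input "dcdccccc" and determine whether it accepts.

S₀ = ε-closure({0}) = {0,1,2}
'd' @ 1: {3,4}
'c' @ 2: {1,2,5}  (accept∈set)
'd' @ 3: {3,4}
'c' @ 4: {1,2,5}  (accept∈set)
'c' @ 5: {3,4}
'c' @ 6: {1,2,5}  (accept∈set)
'c' @ 7: {3,4}
'c' @ 8: {1,2,5}  (accept∈set)
end set {1,2,5} — state 1 in

Answer: ACCEPT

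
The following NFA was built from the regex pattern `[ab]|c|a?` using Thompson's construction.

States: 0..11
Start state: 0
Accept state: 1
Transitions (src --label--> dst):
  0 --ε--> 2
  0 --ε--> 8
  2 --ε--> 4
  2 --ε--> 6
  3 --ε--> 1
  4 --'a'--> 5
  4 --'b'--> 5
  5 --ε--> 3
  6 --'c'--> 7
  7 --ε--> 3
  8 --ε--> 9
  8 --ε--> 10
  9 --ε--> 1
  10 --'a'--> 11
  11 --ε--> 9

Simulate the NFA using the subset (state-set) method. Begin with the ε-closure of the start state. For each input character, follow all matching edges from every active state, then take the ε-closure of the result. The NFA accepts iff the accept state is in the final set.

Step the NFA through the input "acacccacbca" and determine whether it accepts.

Answer: REJECT

Trace:
S₀ = ε-closure({0}) = {0,1,2,4,6,8,9,10}
'a' @ 1: {1,3,5,9,11}  (accept∈set)
'c' @ 2: {}  — state set empty
rest 'acccacbca' ignored (set empty)
final: {}; accept 1 not in set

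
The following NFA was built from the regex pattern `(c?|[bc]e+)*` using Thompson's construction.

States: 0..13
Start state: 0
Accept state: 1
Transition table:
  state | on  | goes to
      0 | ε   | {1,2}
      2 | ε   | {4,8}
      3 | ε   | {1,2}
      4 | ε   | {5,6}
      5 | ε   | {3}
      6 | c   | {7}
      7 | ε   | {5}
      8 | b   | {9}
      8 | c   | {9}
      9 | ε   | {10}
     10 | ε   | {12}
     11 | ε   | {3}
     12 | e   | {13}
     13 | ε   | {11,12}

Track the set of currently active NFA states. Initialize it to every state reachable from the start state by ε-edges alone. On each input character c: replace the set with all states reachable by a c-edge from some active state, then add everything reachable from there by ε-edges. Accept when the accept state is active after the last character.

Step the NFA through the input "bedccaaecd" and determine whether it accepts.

initial (ε-close {0}): {0,1,2,3,4,5,6,8}
'b' @ 1: {9,10,12}
'e' @ 2: {1,2,3,4,5,6,8,11,12,13}  ✓accept
'd' @ 3: {}  — state set empty
rest 'ccaaecd' ignored (set empty)
after full input: {}  (accept=1 not in)

Answer: REJECT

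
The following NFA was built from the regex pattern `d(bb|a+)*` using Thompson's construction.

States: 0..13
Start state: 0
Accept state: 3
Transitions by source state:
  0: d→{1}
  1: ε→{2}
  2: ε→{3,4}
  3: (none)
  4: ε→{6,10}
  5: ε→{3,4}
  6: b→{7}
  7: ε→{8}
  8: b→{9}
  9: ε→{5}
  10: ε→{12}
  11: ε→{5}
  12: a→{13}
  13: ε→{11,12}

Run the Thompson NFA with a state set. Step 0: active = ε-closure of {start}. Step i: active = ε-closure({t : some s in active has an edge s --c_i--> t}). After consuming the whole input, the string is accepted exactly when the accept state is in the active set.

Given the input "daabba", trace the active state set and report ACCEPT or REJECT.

S₀ = ε-closure({0}) = {0}
'd' @ 1: {1,2,3,4,6,10,12}  [accepting]
'a' @ 2: {3,4,5,6,10,11,12,13}  [accepting]
'a' @ 3: {3,4,5,6,10,11,12,13}  [accepting]
'b' @ 4: {7,8}
'b' @ 5: {3,4,5,6,9,10,12}  [accepting]
'a' @ 6: {3,4,5,6,10,11,12,13}  [accepting]
end set {3,4,5,6,10,11,12,13} — state 3 in

Answer: ACCEPT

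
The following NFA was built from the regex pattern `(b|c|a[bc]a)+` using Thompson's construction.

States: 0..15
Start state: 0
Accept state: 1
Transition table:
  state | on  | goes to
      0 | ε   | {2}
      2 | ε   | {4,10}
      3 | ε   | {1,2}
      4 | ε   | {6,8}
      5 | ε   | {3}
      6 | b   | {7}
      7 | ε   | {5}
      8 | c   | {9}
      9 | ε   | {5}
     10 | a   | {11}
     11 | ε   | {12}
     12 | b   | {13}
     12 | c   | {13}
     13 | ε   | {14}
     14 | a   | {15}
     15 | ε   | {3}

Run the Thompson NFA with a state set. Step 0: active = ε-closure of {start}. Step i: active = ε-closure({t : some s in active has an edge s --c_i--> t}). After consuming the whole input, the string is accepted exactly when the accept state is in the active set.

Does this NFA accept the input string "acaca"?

initial (ε-close {0}): {0,2,4,6,8,10}
'a' @ 1: {11,12}
'c' @ 2: {13,14}
'a' @ 3: {1,2,3,4,6,8,10,15}  (accept∈set)
'c' @ 4: {1,2,3,4,5,6,8,9,10}  (accept∈set)
'a' @ 5: {11,12}
end set {11,12} — state 1 not in

Answer: REJECT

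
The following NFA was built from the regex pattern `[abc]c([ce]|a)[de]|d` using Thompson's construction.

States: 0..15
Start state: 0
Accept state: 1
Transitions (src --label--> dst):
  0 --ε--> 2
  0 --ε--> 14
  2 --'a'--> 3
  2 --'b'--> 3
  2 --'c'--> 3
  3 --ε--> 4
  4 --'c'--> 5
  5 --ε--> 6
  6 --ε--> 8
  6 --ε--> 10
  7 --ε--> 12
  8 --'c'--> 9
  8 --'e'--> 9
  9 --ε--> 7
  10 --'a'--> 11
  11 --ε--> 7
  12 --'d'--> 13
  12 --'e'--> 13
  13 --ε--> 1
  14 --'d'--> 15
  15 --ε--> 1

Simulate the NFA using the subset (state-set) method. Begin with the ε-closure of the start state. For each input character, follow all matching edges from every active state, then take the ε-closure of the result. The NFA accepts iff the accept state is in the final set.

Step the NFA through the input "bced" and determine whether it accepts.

Answer: ACCEPT

Derivation:
start: ε-closure({0}) = {0,2,14}
'b' @ 1: {3,4}
'c' @ 2: {5,6,8,10}
'e' @ 3: {7,9,12}
'd' @ 4: {1,13}  ✓accept
after full input: {1,13}  (accept=1 in)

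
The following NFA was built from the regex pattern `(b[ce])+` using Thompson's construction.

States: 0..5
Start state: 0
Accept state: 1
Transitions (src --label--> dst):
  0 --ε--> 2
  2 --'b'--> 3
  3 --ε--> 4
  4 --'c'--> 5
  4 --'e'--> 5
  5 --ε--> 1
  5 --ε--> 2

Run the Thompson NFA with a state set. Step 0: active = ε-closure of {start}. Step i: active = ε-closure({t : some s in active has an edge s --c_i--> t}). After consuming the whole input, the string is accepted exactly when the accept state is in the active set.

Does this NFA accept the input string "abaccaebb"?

initial (ε-close {0}): {0,2}
'a' @ 1: {}  — dead — no transitions
rest 'baccaebb' ignored (set empty)
final: {}; accept 1 not in set

Answer: REJECT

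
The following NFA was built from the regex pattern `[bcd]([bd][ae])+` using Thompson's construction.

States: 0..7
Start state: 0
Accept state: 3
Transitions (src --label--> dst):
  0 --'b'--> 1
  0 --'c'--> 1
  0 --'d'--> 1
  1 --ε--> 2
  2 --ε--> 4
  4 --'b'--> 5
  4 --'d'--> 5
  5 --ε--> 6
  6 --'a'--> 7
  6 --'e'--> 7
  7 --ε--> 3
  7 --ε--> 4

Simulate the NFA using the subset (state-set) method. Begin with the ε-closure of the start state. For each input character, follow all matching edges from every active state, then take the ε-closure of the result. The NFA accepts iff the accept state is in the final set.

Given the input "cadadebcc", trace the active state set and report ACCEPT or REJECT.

initial (ε-close {0}): {0}
'c' @ 1: {1,2,4}
'a' @ 2: {}  — no active states
rest 'dadebcc' ignored (set empty)
end set {} — state 3 not in

Answer: REJECT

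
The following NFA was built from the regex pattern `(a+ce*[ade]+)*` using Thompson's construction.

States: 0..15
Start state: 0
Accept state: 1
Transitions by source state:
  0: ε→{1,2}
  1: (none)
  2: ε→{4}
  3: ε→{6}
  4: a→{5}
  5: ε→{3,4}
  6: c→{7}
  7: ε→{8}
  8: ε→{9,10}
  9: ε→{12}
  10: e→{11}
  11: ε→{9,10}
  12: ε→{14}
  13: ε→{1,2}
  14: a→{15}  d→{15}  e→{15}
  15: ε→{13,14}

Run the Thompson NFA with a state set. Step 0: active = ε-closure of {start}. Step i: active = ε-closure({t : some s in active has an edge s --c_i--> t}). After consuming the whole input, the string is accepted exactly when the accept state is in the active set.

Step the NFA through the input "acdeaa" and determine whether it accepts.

Answer: ACCEPT

Trace:
initial (ε-close {0}): {0,1,2,4}
'a' @ 1: {3,4,5,6}
'c' @ 2: {7,8,9,10,12,14}
'd' @ 3: {1,2,4,13,14,15}  [accepting]
'e' @ 4: {1,2,4,13,14,15}  [accepting]
'a' @ 5: {1,2,3,4,5,6,13,14,15}  [accepting]
'a' @ 6: {1,2,3,4,5,6,13,14,15}  [accepting]
end set {1,2,3,4,5,6,13,14,15} — state 1 in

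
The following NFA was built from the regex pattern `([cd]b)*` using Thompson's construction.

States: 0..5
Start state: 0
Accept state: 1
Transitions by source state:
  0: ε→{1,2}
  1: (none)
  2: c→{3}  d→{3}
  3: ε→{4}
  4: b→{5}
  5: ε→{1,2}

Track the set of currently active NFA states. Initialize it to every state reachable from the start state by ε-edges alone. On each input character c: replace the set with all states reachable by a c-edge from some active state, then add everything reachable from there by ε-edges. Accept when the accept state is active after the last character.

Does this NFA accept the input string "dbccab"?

S₀ = ε-closure({0}) = {0,1,2}
'd' @ 1: {3,4}
'b' @ 2: {1,2,5}  ✓accept
'c' @ 3: {3,4}
'c' @ 4: {}  — state set empty
rest 'ab' ignored (set empty)
end set {} — state 1 not in

Answer: REJECT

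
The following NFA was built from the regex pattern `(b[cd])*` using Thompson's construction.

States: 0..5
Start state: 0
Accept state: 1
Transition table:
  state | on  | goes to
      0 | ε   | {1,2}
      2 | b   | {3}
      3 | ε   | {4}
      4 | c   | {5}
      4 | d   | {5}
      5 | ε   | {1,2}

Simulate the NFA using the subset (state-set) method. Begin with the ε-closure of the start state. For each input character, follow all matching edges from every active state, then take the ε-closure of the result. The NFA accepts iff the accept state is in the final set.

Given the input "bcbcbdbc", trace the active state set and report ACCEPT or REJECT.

S₀ = ε-closure({0}) = {0,1,2}
'b' @ 1: {3,4}
'c' @ 2: {1,2,5}  [accepting]
'b' @ 3: {3,4}
'c' @ 4: {1,2,5}  [accepting]
'b' @ 5: {3,4}
'd' @ 6: {1,2,5}  [accepting]
'b' @ 7: {3,4}
'c' @ 8: {1,2,5}  [accepting]
after full input: {1,2,5}  (accept=1 in)

Answer: ACCEPT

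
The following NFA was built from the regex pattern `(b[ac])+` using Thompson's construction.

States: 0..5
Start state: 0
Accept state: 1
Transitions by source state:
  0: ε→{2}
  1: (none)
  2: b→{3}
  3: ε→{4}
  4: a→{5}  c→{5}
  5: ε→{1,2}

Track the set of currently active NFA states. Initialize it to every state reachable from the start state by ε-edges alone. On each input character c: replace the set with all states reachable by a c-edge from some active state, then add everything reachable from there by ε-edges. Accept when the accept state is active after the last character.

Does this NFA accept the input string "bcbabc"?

Answer: ACCEPT

Derivation:
start: ε-closure({0}) = {0,2}
'b' @ 1: {3,4}
'c' @ 2: {1,2,5}  (accept∈set)
'b' @ 3: {3,4}
'a' @ 4: {1,2,5}  (accept∈set)
'b' @ 5: {3,4}
'c' @ 6: {1,2,5}  (accept∈set)
end set {1,2,5} — state 1 in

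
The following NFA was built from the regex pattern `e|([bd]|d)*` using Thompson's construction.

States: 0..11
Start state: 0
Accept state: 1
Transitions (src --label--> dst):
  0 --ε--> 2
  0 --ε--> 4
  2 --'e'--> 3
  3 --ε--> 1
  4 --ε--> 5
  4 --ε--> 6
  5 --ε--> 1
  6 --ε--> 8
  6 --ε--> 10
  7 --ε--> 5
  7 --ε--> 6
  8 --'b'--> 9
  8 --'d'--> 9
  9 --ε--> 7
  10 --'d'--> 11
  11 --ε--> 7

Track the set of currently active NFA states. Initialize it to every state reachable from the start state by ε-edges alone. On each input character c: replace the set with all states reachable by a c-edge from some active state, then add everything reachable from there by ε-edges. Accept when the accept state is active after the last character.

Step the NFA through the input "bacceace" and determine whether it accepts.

Answer: REJECT

Steps:
initial (ε-close {0}): {0,1,2,4,5,6,8,10}
'b' @ 1: {1,5,6,7,8,9,10}  [accepting]
'a' @ 2: {}  — no active states
rest 'cceace' ignored (set empty)
end set {} — state 1 not in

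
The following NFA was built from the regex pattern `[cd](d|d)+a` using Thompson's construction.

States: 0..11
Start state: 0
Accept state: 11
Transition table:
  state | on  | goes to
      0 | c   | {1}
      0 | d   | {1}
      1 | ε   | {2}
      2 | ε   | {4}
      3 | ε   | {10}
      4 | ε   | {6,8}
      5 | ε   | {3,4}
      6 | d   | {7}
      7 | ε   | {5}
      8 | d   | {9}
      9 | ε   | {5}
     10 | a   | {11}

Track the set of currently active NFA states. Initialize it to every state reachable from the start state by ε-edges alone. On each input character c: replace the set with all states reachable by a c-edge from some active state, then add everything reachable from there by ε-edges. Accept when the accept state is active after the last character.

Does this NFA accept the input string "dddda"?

S₀ = ε-closure({0}) = {0}
'd' @ 1: {1,2,4,6,8}
'd' @ 2: {3,4,5,6,7,8,9,10}
'd' @ 3: {3,4,5,6,7,8,9,10}
'd' @ 4: {3,4,5,6,7,8,9,10}
'a' @ 5: {11}  [accepting]
end set {11} — state 11 in

Answer: ACCEPT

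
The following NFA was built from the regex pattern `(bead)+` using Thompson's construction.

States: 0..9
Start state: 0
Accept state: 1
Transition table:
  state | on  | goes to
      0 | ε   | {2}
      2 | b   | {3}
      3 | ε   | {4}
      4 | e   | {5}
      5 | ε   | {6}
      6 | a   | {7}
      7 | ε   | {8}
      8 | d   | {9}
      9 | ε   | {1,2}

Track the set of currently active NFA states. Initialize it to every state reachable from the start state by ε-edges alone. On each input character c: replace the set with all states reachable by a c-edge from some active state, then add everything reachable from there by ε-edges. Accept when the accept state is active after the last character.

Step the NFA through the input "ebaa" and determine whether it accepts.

start: ε-closure({0}) = {0,2}
'e' @ 1: {}  — no active states
rest 'baa' ignored (set empty)
end set {} — state 1 not in

Answer: REJECT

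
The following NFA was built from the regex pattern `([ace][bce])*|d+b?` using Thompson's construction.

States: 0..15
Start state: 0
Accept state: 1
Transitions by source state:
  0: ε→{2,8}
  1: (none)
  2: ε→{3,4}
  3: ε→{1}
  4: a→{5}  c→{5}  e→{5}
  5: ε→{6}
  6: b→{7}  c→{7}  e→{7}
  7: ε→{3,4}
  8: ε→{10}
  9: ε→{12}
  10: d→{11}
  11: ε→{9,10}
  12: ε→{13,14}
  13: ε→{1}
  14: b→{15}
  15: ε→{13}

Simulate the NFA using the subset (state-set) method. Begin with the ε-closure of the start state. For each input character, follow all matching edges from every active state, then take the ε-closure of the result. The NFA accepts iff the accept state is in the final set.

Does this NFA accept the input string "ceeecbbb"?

Answer: REJECT

Trace:
start: ε-closure({0}) = {0,1,2,3,4,8,10}
'c' @ 1: {5,6}
'e' @ 2: {1,3,4,7}  ✓accept
'e' @ 3: {5,6}
'e' @ 4: {1,3,4,7}  ✓accept
'c' @ 5: {5,6}
'b' @ 6: {1,3,4,7}  ✓accept
'b' @ 7: {}  — dead — no transitions
rest 'b' ignored (set empty)
after full input: {}  (accept=1 not in)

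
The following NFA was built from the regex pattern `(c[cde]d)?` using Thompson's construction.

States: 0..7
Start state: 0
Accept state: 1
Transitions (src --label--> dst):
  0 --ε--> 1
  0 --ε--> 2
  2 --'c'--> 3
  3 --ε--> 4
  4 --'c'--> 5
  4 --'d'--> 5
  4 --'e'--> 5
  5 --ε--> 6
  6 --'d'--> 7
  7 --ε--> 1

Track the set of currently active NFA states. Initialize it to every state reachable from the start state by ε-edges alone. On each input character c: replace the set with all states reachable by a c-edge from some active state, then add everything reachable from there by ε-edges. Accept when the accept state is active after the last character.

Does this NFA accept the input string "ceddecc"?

Answer: REJECT

Trace:
initial (ε-close {0}): {0,1,2}
'c' @ 1: {3,4}
'e' @ 2: {5,6}
'd' @ 3: {1,7}  (accept∈set)
'd' @ 4: {}  — no active states
rest 'ecc' ignored (set empty)
after full input: {}  (accept=1 not in)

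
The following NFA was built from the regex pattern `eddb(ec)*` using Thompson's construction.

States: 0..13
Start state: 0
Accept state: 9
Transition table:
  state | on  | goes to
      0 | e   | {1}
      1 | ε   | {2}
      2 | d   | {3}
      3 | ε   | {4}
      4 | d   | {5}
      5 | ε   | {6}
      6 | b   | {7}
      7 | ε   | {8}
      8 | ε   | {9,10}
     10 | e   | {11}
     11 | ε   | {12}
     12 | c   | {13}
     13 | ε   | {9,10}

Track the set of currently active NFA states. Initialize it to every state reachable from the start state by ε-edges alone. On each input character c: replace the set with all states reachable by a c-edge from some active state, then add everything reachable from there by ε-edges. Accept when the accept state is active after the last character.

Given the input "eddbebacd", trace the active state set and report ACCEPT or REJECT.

initial (ε-close {0}): {0}
'e' @ 1: {1,2}
'd' @ 2: {3,4}
'd' @ 3: {5,6}
'b' @ 4: {7,8,9,10}  (accept∈set)
'e' @ 5: {11,12}
'b' @ 6: {}  — dead — no transitions
rest 'acd' ignored (set empty)
after full input: {}  (accept=9 not in)

Answer: REJECT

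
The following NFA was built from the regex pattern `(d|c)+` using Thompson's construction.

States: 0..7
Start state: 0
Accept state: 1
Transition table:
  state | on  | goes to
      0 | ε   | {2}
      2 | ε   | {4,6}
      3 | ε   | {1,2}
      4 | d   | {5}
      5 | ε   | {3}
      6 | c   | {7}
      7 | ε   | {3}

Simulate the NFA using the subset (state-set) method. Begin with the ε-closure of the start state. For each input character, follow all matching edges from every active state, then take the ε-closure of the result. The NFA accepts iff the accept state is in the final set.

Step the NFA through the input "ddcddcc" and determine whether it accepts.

Answer: ACCEPT

Trace:
initial (ε-close {0}): {0,2,4,6}
'd' @ 1: {1,2,3,4,5,6}  ✓accept
'd' @ 2: {1,2,3,4,5,6}  ✓accept
'c' @ 3: {1,2,3,4,6,7}  ✓accept
'd' @ 4: {1,2,3,4,5,6}  ✓accept
'd' @ 5: {1,2,3,4,5,6}  ✓accept
'c' @ 6: {1,2,3,4,6,7}  ✓accept
'c' @ 7: {1,2,3,4,6,7}  ✓accept
after full input: {1,2,3,4,6,7}  (accept=1 in)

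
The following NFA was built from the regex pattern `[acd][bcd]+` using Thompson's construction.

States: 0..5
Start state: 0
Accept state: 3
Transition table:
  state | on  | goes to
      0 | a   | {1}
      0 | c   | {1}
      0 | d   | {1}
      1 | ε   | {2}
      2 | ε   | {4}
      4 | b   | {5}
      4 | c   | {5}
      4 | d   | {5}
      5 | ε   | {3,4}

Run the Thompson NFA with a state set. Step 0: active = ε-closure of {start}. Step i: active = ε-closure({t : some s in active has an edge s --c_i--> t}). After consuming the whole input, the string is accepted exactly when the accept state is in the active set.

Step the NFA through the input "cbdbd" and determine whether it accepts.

start: ε-closure({0}) = {0}
'c' @ 1: {1,2,4}
'b' @ 2: {3,4,5}  (accept∈set)
'd' @ 3: {3,4,5}  (accept∈set)
'b' @ 4: {3,4,5}  (accept∈set)
'd' @ 5: {3,4,5}  (accept∈set)
after full input: {3,4,5}  (accept=3 in)

Answer: ACCEPT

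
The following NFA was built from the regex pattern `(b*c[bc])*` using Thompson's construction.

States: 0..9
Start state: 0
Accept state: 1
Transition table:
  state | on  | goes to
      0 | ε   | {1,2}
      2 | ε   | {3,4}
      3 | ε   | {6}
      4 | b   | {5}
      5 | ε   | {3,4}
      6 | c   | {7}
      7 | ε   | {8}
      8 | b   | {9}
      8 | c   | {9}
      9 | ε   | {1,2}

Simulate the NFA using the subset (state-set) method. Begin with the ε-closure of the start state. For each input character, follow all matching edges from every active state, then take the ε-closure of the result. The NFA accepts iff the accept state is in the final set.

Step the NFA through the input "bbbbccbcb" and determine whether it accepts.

start: ε-closure({0}) = {0,1,2,3,4,6}
'b' @ 1: {3,4,5,6}
'b' @ 2: {3,4,5,6}
'b' @ 3: {3,4,5,6}
'b' @ 4: {3,4,5,6}
'c' @ 5: {7,8}
'c' @ 6: {1,2,3,4,6,9}  (accept∈set)
'b' @ 7: {3,4,5,6}
'c' @ 8: {7,8}
'b' @ 9: {1,2,3,4,6,9}  (accept∈set)
after full input: {1,2,3,4,6,9}  (accept=1 in)

Answer: ACCEPT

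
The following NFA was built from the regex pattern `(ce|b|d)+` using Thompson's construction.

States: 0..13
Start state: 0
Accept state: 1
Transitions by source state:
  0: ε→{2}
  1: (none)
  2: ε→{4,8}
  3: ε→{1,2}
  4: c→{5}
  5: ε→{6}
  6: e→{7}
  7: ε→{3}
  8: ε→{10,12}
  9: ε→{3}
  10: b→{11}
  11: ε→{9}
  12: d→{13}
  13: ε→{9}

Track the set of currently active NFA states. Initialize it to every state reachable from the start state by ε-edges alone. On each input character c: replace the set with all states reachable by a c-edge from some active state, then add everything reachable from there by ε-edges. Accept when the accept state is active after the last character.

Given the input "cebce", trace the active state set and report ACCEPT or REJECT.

Answer: ACCEPT

Derivation:
start: ε-closure({0}) = {0,2,4,8,10,12}
'c' @ 1: {5,6}
'e' @ 2: {1,2,3,4,7,8,10,12}  [accepting]
'b' @ 3: {1,2,3,4,8,9,10,11,12}  [accepting]
'c' @ 4: {5,6}
'e' @ 5: {1,2,3,4,7,8,10,12}  [accepting]
final: {1,2,3,4,7,8,10,12}; accept 1 in set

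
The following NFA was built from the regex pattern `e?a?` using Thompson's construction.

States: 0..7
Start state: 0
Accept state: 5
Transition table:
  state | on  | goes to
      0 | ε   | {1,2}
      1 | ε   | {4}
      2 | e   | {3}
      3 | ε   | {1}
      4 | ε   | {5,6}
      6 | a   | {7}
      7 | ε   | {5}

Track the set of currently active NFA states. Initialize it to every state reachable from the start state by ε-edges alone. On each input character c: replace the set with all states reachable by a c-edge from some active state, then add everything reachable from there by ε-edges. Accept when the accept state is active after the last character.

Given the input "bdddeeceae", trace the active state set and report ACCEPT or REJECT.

initial (ε-close {0}): {0,1,2,4,5,6}
'b' @ 1: {}  — dead — no transitions
rest 'dddeeceae' ignored (set empty)
end set {} — state 5 not in

Answer: REJECT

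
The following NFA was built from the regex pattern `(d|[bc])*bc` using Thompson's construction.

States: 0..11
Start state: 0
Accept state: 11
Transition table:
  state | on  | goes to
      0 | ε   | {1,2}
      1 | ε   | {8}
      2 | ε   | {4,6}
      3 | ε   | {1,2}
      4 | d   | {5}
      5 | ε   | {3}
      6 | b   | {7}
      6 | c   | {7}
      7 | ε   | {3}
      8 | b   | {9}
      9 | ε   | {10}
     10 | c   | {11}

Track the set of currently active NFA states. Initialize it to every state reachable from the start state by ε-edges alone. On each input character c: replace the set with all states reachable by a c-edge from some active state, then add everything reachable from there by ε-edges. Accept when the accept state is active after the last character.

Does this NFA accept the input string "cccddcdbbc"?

Answer: ACCEPT

Trace:
initial (ε-close {0}): {0,1,2,4,6,8}
'c' @ 1: {1,2,3,4,6,7,8}
'c' @ 2: {1,2,3,4,6,7,8}
'c' @ 3: {1,2,3,4,6,7,8}
'd' @ 4: {1,2,3,4,5,6,8}
'd' @ 5: {1,2,3,4,5,6,8}
'c' @ 6: {1,2,3,4,6,7,8}
'd' @ 7: {1,2,3,4,5,6,8}
'b' @ 8: {1,2,3,4,6,7,8,9,10}
'b' @ 9: {1,2,3,4,6,7,8,9,10}
'c' @ 10: {1,2,3,4,6,7,8,11}  ✓accept
after full input: {1,2,3,4,6,7,8,11}  (accept=11 in)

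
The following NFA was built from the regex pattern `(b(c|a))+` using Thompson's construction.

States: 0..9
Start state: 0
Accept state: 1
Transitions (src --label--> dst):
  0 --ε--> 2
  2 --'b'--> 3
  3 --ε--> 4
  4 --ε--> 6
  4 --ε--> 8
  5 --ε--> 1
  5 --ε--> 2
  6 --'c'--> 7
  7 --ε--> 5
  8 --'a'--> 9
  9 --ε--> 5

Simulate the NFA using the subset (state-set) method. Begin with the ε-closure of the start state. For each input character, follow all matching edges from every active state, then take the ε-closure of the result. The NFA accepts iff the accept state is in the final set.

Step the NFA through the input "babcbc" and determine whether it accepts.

Answer: ACCEPT

Derivation:
initial (ε-close {0}): {0,2}
'b' @ 1: {3,4,6,8}
'a' @ 2: {1,2,5,9}  [accepting]
'b' @ 3: {3,4,6,8}
'c' @ 4: {1,2,5,7}  [accepting]
'b' @ 5: {3,4,6,8}
'c' @ 6: {1,2,5,7}  [accepting]
final: {1,2,5,7}; accept 1 in set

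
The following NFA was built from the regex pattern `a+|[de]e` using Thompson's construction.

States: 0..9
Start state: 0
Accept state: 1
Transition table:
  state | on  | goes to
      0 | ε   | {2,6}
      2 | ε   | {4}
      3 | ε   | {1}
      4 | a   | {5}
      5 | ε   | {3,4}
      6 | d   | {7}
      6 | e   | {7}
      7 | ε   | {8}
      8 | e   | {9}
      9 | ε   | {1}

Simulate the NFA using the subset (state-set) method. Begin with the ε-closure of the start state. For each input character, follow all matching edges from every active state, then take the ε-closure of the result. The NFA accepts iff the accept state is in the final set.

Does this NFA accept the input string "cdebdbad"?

Answer: REJECT

Trace:
start: ε-closure({0}) = {0,2,4,6}
'c' @ 1: {}  — no active states
rest 'debdbad' ignored (set empty)
final: {}; accept 1 not in set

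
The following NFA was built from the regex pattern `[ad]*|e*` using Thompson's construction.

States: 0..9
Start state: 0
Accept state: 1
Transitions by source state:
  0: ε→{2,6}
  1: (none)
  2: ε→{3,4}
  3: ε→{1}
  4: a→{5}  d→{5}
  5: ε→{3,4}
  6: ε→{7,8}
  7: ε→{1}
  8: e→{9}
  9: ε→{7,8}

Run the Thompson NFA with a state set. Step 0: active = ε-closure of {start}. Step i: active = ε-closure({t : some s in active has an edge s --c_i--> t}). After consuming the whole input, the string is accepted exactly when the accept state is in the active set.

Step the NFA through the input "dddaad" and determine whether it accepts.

Answer: ACCEPT

Derivation:
initial (ε-close {0}): {0,1,2,3,4,6,7,8}
'd' @ 1: {1,3,4,5}  (accept∈set)
'd' @ 2: {1,3,4,5}  (accept∈set)
'd' @ 3: {1,3,4,5}  (accept∈set)
'a' @ 4: {1,3,4,5}  (accept∈set)
'a' @ 5: {1,3,4,5}  (accept∈set)
'd' @ 6: {1,3,4,5}  (accept∈set)
end set {1,3,4,5} — state 1 in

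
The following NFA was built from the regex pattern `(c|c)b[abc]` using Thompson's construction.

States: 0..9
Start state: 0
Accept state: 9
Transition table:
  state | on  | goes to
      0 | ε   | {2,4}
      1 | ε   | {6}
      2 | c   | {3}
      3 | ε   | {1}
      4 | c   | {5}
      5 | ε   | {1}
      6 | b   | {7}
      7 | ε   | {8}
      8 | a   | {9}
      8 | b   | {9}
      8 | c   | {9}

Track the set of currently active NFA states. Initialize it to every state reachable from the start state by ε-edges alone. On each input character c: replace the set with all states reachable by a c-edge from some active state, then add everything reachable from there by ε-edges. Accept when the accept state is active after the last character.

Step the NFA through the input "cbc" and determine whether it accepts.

Answer: ACCEPT

Steps:
start: ε-closure({0}) = {0,2,4}
'c' @ 1: {1,3,5,6}
'b' @ 2: {7,8}
'c' @ 3: {9}  [accepting]
after full input: {9}  (accept=9 in)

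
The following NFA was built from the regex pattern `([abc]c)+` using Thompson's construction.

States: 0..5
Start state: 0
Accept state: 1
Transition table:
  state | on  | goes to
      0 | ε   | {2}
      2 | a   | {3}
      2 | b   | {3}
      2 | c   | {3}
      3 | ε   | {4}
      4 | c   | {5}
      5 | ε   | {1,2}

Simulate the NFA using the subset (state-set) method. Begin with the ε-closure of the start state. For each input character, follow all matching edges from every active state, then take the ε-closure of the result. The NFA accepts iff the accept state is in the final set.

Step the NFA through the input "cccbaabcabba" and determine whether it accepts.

initial (ε-close {0}): {0,2}
'c' @ 1: {3,4}
'c' @ 2: {1,2,5}  [accepting]
'c' @ 3: {3,4}
'b' @ 4: {}  — dead — no transitions
rest 'aabcabba' ignored (set empty)
end set {} — state 1 not in

Answer: REJECT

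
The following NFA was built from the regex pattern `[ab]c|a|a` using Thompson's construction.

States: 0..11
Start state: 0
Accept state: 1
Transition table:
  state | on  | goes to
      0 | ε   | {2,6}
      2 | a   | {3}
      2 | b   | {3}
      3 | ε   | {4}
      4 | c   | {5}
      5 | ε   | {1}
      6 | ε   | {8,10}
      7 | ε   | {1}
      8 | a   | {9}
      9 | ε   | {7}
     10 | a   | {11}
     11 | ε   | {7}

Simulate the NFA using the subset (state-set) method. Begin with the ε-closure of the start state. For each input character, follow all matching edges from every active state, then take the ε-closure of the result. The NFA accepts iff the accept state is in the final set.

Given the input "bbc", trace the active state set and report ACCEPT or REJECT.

Answer: REJECT

Steps:
start: ε-closure({0}) = {0,2,6,8,10}
'b' @ 1: {3,4}
'b' @ 2: {}  — no active states
rest 'c' ignored (set empty)
end set {} — state 1 not in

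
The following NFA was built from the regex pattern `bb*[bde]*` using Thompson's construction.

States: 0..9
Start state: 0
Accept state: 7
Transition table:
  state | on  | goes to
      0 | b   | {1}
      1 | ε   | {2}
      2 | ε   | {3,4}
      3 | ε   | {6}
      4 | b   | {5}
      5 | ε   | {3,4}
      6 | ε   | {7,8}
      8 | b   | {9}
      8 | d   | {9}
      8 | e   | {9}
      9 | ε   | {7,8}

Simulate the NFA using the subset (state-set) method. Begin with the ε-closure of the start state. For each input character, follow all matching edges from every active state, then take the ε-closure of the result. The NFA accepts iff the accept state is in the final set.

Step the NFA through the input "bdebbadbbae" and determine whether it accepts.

S₀ = ε-closure({0}) = {0}
'b' @ 1: {1,2,3,4,6,7,8}  (accept∈set)
'd' @ 2: {7,8,9}  (accept∈set)
'e' @ 3: {7,8,9}  (accept∈set)
'b' @ 4: {7,8,9}  (accept∈set)
'b' @ 5: {7,8,9}  (accept∈set)
'a' @ 6: {}  — state set empty
rest 'dbbae' ignored (set empty)
after full input: {}  (accept=7 not in)

Answer: REJECT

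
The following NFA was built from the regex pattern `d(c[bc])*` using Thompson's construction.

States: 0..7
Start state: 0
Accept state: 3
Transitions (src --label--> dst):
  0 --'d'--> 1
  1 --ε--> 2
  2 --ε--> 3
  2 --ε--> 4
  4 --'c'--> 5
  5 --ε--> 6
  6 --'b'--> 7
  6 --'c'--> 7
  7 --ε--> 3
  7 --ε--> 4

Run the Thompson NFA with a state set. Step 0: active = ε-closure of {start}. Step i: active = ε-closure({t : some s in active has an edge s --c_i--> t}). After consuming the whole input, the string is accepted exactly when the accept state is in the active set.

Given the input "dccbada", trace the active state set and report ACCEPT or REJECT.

start: ε-closure({0}) = {0}
'd' @ 1: {1,2,3,4}  [accepting]
'c' @ 2: {5,6}
'c' @ 3: {3,4,7}  [accepting]
'b' @ 4: {}  — no active states
rest 'ada' ignored (set empty)
final: {}; accept 3 not in set

Answer: REJECT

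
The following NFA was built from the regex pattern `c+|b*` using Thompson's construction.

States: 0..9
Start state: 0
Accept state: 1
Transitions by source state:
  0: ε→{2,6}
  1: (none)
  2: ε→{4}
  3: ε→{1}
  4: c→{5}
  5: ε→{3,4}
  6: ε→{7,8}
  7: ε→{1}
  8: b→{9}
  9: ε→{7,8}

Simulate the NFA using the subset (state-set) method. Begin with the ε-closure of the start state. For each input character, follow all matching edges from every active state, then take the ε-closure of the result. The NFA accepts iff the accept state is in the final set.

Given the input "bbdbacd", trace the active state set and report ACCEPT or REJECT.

S₀ = ε-closure({0}) = {0,1,2,4,6,7,8}
'b' @ 1: {1,7,8,9}  (accept∈set)
'b' @ 2: {1,7,8,9}  (accept∈set)
'd' @ 3: {}  — state set empty
rest 'bacd' ignored (set empty)
final: {}; accept 1 not in set

Answer: REJECT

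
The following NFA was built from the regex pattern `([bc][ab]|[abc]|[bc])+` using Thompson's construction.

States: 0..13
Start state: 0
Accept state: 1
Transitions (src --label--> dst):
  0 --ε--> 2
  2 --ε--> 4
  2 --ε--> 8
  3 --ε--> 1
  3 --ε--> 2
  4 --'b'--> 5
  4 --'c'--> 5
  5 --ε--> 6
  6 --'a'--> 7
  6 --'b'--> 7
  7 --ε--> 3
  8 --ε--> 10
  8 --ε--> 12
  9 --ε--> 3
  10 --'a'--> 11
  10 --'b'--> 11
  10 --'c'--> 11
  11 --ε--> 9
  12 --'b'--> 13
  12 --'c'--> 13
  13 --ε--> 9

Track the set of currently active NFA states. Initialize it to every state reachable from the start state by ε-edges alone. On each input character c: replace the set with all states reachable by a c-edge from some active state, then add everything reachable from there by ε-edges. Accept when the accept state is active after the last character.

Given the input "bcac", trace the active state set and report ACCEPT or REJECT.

Answer: ACCEPT

Derivation:
S₀ = ε-closure({0}) = {0,2,4,8,10,12}
'b' @ 1: {1,2,3,4,5,6,8,9,10,11,12,13}  ✓accept
'c' @ 2: {1,2,3,4,5,6,8,9,10,11,12,13}  ✓accept
'a' @ 3: {1,2,3,4,7,8,9,10,11,12}  ✓accept
'c' @ 4: {1,2,3,4,5,6,8,9,10,11,12,13}  ✓accept
after full input: {1,2,3,4,5,6,8,9,10,11,12,13}  (accept=1 in)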